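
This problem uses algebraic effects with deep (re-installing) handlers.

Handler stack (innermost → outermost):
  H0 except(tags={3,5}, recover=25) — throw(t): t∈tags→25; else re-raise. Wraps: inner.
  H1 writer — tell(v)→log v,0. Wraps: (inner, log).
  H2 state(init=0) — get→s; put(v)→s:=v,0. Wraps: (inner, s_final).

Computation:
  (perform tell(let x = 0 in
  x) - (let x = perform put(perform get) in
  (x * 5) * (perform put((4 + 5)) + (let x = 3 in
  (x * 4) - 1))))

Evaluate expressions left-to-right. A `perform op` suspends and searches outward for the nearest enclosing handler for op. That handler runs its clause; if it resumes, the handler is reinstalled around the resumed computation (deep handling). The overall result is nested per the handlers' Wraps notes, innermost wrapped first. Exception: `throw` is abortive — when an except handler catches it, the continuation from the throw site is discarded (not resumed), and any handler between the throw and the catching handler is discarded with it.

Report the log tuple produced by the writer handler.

Answer: (0)

Evaluation trace:
tell(0) @ H1 ⇒ log+=0
get @ H2 ⇒ 0
put(0) @ H2 ⇒ s:=0
put(9) @ H2 ⇒ s:=9
H0 returns 0
H1 returns (0, (0))
H2 returns ((0, (0)), 9)
= ((0, (0)), 9)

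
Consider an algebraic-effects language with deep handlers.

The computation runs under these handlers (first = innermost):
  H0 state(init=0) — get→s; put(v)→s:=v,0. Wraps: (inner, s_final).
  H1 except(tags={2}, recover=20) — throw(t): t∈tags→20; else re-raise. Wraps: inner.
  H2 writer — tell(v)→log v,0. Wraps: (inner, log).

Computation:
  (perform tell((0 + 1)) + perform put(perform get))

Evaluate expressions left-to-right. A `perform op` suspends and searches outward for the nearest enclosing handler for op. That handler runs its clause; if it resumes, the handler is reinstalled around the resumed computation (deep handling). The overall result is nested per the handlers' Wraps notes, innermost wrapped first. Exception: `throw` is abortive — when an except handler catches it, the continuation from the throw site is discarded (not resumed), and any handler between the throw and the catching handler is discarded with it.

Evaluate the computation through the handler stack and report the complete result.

Answer: ((0, 0), (1))

Step-by-step:
tell(1) @ H2 ⇒ log+=1
get @ H0 ⇒ 0
put(0) @ H0 ⇒ s:=0
H0 returns (0, 0)
H1 returns (0, 0)
H2 returns ((0, 0), (1))
= ((0, 0), (1))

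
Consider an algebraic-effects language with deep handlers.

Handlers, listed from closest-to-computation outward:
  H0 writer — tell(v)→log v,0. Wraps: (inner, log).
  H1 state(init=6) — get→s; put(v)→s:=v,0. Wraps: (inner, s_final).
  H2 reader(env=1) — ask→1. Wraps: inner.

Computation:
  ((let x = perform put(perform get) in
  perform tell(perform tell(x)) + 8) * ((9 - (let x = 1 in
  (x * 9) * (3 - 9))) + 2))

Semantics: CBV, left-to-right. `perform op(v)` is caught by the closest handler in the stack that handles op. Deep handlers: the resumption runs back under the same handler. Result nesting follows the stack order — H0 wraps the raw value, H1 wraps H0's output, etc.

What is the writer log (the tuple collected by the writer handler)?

Answer: (0, 0)

Step-by-step:
get @ H1 ⇒ 6
put(6) @ H1 ⇒ s:=6
tell(0) @ H0 ⇒ log+=0
tell(0) @ H0 ⇒ log+=0
H0 returns (520, (0, 0))
H1 returns ((520, (0, 0)), 6)
H2 returns ((520, (0, 0)), 6)
= ((520, (0, 0)), 6)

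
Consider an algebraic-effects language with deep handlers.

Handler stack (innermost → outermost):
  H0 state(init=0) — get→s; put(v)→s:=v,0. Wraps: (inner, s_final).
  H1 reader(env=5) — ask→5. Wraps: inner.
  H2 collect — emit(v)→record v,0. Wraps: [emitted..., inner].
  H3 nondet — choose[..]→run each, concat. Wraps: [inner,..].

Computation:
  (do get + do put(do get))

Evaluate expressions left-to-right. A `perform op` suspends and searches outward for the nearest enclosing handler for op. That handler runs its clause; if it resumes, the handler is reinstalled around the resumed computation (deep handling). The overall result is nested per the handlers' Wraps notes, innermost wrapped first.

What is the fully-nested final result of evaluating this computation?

Answer: [[(0, 0)]]

Working:
get @ H0 ⇒ 0
get @ H0 ⇒ 0
put(0) @ H0 ⇒ s:=0
H0 returns (0, 0)
H1 returns (0, 0)
H2 returns [(0, 0)]
H3 returns [[(0, 0)]]
= [[(0, 0)]]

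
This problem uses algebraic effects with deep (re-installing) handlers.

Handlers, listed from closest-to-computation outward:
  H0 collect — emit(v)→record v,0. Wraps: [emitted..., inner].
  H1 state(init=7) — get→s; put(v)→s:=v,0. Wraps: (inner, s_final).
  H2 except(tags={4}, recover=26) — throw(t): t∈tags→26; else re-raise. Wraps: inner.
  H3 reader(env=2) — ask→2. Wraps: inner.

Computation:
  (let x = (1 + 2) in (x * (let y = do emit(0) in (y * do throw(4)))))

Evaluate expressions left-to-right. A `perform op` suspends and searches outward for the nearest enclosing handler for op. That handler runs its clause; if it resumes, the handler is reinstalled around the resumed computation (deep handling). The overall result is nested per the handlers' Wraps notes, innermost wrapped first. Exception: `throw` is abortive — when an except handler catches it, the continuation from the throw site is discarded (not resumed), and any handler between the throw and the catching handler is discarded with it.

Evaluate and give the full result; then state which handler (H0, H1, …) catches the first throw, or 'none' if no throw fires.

Working:
emit(0) @ H0 ⇒ out+=0
throw(4) @ H2 caught ⇒ 26
H3 returns 26
= 26

Answer: 26 ; first throw caught by: H2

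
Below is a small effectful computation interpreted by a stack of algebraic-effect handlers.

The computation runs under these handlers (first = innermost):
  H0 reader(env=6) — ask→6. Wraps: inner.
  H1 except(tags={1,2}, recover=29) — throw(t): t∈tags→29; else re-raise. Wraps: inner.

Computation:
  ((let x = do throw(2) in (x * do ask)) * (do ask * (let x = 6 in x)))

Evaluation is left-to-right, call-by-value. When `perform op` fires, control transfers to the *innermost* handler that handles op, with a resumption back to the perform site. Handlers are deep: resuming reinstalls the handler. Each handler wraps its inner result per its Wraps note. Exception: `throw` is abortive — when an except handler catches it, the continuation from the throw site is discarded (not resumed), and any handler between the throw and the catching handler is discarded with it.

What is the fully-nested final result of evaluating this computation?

Working:
throw(2) @ H1 caught ⇒ 29
= 29

Answer: 29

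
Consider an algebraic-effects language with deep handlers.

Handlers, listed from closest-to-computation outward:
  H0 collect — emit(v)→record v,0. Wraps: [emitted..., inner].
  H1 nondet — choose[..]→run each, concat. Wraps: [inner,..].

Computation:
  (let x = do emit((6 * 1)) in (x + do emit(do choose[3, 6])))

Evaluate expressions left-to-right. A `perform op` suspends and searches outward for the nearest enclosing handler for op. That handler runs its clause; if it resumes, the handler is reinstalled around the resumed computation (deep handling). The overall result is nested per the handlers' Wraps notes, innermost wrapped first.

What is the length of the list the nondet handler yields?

Answer: 2

Working:
emit(6) @ H0 ⇒ out+=6
choose[3, 6] @ H1
  branch[0] choose=3:
    emit(3) @ H0 ⇒ out+=3
    H0 returns [6, 3, 0]
    H1 returns [[6, 3, 0]]
  branch[1] choose=6:
    emit(6) @ H0 ⇒ out+=6
    H0 returns [6, 6, 0]
    H1 returns [[6, 6, 0]]
= [[6, 3, 0], [6, 6, 0]]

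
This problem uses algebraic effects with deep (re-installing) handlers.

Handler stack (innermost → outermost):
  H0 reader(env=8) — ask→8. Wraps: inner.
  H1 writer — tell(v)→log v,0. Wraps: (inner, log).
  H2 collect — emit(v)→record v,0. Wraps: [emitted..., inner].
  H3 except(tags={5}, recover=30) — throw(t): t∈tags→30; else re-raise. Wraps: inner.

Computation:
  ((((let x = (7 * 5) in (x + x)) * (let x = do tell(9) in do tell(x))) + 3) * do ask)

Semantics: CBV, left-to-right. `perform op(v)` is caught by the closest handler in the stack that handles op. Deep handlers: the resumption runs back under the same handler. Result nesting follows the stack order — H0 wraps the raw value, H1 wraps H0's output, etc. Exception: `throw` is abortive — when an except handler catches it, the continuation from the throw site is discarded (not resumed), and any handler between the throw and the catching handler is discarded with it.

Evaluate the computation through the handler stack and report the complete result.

Working:
tell(9) @ H1 ⇒ log+=9
tell(0) @ H1 ⇒ log+=0
ask @ H0 ⇒ 8
H0 returns 24
H1 returns (24, (9, 0))
H2 returns [(24, (9, 0))]
H3 returns [(24, (9, 0))]
= [(24, (9, 0))]

Answer: [(24, (9, 0))]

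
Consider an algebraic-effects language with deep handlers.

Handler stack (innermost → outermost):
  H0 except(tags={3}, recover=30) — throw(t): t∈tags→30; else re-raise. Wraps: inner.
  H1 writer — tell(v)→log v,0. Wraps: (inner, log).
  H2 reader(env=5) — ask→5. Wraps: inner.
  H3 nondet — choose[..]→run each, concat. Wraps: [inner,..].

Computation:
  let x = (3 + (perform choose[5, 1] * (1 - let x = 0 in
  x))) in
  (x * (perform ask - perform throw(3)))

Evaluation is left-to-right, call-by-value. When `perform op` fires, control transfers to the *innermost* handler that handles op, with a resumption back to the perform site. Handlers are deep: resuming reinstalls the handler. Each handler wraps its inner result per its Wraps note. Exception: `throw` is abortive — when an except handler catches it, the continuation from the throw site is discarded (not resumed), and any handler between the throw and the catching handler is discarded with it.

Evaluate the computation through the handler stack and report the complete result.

Evaluation trace:
choose[5, 1] @ H3
  branch[0] choose=5:
    ask @ H2 ⇒ 5
    throw(3) @ H0 caught ⇒ 30
    H1 returns (30, ())
    H2 returns (30, ())
    H3 returns [(30, ())]
  branch[1] choose=1:
    ask @ H2 ⇒ 5
    throw(3) @ H0 caught ⇒ 30
    H1 returns (30, ())
    H2 returns (30, ())
    H3 returns [(30, ())]
= [(30, ()), (30, ())]

Answer: [(30, ()), (30, ())]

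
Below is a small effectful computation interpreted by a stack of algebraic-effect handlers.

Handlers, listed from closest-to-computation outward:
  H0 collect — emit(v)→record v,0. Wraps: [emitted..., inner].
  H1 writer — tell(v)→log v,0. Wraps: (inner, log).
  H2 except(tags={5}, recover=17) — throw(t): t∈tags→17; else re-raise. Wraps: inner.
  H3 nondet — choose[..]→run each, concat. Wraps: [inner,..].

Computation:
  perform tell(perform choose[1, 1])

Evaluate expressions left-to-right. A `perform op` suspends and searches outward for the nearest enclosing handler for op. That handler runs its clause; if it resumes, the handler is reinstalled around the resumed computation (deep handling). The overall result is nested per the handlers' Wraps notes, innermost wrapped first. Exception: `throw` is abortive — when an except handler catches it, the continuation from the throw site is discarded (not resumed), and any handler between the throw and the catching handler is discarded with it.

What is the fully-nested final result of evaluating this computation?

Evaluation trace:
choose[1, 1] @ H3
  branch[0] choose=1:
    tell(1) @ H1 ⇒ log+=1
    H0 returns [0]
    H1 returns ([0], (1))
    H2 returns ([0], (1))
    H3 returns [([0], (1))]
  branch[1] choose=1:
    tell(1) @ H1 ⇒ log+=1
    H0 returns [0]
    H1 returns ([0], (1))
    H2 returns ([0], (1))
    H3 returns [([0], (1))]
= [([0], (1)), ([0], (1))]

Answer: [([0], (1)), ([0], (1))]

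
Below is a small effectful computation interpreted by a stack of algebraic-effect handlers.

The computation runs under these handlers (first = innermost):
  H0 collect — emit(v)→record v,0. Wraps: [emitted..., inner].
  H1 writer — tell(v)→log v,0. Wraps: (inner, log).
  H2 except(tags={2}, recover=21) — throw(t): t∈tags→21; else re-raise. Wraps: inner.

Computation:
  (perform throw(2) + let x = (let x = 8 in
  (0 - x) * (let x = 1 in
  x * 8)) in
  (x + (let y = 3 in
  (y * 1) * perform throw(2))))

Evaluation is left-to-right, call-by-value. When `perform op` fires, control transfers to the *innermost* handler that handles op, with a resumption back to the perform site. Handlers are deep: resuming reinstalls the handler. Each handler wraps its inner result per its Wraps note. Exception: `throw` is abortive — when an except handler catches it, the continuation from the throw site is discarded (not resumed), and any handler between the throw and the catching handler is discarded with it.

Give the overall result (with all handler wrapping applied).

Step-by-step:
throw(2) @ H2 caught ⇒ 21
= 21

Answer: 21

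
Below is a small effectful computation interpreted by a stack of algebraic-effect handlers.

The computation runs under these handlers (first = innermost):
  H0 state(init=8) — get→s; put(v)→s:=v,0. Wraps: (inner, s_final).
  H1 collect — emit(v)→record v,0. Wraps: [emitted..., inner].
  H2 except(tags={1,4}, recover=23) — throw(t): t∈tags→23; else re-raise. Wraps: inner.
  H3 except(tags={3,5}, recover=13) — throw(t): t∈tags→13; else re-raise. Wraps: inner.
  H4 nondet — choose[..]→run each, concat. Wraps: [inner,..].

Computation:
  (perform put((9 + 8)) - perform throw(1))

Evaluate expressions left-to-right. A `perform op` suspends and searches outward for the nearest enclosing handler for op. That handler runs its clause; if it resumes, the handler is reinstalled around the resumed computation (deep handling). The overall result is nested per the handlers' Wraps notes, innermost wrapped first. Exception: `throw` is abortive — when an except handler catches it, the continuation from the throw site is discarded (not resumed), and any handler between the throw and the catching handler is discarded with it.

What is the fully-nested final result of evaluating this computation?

Evaluation trace:
put(17) @ H0 ⇒ s:=17
throw(1) @ H2 caught ⇒ 23
H3 returns 23
H4 returns [23]
= [23]

Answer: [23]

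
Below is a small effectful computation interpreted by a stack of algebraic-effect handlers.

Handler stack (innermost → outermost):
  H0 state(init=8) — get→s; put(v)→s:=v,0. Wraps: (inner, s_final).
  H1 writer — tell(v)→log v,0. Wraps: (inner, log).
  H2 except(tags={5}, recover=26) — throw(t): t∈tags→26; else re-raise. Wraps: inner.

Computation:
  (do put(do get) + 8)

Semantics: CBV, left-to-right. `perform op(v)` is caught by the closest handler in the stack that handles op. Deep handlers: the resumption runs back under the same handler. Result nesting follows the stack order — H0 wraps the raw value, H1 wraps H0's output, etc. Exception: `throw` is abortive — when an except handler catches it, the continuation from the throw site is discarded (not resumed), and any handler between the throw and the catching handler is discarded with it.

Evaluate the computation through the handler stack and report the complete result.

Working:
get @ H0 ⇒ 8
put(8) @ H0 ⇒ s:=8
H0 returns (8, 8)
H1 returns ((8, 8), ())
H2 returns ((8, 8), ())
= ((8, 8), ())

Answer: ((8, 8), ())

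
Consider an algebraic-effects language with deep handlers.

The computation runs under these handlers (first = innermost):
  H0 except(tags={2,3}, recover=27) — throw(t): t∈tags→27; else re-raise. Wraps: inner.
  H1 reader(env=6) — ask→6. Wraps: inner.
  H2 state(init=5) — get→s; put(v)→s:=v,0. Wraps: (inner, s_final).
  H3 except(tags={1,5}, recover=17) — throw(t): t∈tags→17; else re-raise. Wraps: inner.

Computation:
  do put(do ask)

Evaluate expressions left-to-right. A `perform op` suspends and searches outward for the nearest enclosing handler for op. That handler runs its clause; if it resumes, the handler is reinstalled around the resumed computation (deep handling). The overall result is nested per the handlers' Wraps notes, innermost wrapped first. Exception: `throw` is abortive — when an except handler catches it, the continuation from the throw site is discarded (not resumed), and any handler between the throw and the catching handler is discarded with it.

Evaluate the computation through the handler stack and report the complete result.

Answer: (0, 6)

Working:
ask @ H1 ⇒ 6
put(6) @ H2 ⇒ s:=6
H0 returns 0
H1 returns 0
H2 returns (0, 6)
H3 returns (0, 6)
= (0, 6)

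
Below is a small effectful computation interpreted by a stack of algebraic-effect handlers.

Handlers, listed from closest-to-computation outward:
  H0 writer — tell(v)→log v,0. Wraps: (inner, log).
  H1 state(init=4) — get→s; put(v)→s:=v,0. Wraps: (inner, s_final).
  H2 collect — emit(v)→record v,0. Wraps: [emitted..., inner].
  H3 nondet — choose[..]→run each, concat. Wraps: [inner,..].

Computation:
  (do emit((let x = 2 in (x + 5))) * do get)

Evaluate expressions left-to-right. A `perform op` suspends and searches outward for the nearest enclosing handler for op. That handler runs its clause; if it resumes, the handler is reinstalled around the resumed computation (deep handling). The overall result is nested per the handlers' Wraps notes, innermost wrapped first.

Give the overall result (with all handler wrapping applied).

Answer: [[7, ((0, ()), 4)]]

Step-by-step:
emit(7) @ H2 ⇒ out+=7
get @ H1 ⇒ 4
H0 returns (0, ())
H1 returns ((0, ()), 4)
H2 returns [7, ((0, ()), 4)]
H3 returns [[7, ((0, ()), 4)]]
= [[7, ((0, ()), 4)]]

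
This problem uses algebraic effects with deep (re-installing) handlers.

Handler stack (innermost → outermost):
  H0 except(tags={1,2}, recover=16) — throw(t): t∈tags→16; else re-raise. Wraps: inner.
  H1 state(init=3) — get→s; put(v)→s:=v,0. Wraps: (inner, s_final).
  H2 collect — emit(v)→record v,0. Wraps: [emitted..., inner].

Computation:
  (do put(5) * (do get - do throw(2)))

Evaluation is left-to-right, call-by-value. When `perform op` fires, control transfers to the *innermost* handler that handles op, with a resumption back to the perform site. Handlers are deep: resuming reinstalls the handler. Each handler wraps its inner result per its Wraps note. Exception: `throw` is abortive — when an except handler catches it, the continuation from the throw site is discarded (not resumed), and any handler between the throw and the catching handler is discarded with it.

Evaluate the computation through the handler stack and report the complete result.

Answer: [(16, 5)]

Step-by-step:
put(5) @ H1 ⇒ s:=5
get @ H1 ⇒ 5
throw(2) @ H0 caught ⇒ 16
H1 returns (16, 5)
H2 returns [(16, 5)]
= [(16, 5)]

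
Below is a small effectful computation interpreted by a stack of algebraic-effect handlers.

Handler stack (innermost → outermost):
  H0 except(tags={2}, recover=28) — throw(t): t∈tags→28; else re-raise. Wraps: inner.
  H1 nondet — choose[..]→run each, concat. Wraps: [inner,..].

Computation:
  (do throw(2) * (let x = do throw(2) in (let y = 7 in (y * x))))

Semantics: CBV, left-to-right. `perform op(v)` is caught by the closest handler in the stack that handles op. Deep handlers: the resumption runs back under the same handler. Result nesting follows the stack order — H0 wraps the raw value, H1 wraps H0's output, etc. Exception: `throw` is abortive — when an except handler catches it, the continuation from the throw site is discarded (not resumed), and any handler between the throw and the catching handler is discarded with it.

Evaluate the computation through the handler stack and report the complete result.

Answer: [28]

Step-by-step:
throw(2) @ H0 caught ⇒ 28
H1 returns [28]
= [28]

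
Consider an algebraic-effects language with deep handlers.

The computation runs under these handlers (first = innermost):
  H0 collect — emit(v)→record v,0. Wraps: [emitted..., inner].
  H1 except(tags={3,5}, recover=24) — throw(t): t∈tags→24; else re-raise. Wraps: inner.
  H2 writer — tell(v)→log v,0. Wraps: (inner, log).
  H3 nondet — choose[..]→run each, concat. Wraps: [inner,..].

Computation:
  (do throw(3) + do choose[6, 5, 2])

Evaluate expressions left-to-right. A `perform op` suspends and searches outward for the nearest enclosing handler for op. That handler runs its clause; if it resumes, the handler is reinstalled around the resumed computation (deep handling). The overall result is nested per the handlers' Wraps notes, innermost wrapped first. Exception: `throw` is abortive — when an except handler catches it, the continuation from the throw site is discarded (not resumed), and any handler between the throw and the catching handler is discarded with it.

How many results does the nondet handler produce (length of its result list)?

Answer: 1

Working:
throw(3) @ H1 caught ⇒ 24
H2 returns (24, ())
H3 returns [(24, ())]
= [(24, ())]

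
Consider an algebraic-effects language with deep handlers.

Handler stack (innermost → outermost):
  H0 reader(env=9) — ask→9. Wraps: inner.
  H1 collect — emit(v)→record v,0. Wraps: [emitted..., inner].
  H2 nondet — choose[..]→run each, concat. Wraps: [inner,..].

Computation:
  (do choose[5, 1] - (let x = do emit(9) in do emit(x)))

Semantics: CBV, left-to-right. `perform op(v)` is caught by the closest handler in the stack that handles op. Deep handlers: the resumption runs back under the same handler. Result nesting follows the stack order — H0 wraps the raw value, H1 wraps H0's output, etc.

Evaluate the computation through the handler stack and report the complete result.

Step-by-step:
choose[5, 1] @ H2
  branch[0] choose=5:
    emit(9) @ H1 ⇒ out+=9
    emit(0) @ H1 ⇒ out+=0
    H0 returns 5
    H1 returns [9, 0, 5]
    H2 returns [[9, 0, 5]]
  branch[1] choose=1:
    emit(9) @ H1 ⇒ out+=9
    emit(0) @ H1 ⇒ out+=0
    H0 returns 1
    H1 returns [9, 0, 1]
    H2 returns [[9, 0, 1]]
= [[9, 0, 5], [9, 0, 1]]

Answer: [[9, 0, 5], [9, 0, 1]]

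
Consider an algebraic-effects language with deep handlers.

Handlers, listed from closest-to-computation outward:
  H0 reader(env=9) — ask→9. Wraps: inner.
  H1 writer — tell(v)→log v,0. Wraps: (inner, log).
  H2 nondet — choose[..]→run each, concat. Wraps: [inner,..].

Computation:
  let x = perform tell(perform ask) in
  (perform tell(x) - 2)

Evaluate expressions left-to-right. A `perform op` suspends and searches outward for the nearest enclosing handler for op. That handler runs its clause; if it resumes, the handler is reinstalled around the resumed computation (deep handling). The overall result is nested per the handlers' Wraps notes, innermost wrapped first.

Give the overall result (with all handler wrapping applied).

Working:
ask @ H0 ⇒ 9
tell(9) @ H1 ⇒ log+=9
tell(0) @ H1 ⇒ log+=0
H0 returns -2
H1 returns (-2, (9, 0))
H2 returns [(-2, (9, 0))]
= [(-2, (9, 0))]

Answer: [(-2, (9, 0))]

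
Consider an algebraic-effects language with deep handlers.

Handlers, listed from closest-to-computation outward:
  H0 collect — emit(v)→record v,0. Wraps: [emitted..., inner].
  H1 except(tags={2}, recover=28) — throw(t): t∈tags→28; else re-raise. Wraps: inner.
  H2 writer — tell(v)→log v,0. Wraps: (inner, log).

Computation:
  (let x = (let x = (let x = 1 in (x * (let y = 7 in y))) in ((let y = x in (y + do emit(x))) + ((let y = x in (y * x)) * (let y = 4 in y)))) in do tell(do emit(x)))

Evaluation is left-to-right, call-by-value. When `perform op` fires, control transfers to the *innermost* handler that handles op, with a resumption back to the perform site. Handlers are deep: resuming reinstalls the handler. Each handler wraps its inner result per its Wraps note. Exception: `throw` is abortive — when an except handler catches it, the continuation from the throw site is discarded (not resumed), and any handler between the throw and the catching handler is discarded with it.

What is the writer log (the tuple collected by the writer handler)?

Evaluation trace:
emit(7) @ H0 ⇒ out+=7
emit(203) @ H0 ⇒ out+=203
tell(0) @ H2 ⇒ log+=0
H0 returns [7, 203, 0]
H1 returns [7, 203, 0]
H2 returns ([7, 203, 0], (0))
= ([7, 203, 0], (0))

Answer: (0)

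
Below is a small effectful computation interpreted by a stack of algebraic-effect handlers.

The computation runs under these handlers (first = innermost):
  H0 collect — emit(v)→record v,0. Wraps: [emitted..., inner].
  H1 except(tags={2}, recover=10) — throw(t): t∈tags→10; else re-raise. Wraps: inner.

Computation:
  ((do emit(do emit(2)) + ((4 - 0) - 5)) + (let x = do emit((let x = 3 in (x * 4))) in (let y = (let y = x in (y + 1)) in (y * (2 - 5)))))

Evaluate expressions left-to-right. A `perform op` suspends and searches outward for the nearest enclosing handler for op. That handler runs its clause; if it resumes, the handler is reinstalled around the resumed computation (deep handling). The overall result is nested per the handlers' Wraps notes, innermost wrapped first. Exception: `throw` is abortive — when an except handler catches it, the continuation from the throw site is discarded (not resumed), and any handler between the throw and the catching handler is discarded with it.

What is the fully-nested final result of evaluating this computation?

Answer: [2, 0, 12, -4]

Evaluation trace:
emit(2) @ H0 ⇒ out+=2
emit(0) @ H0 ⇒ out+=0
emit(12) @ H0 ⇒ out+=12
H0 returns [2, 0, 12, -4]
H1 returns [2, 0, 12, -4]
= [2, 0, 12, -4]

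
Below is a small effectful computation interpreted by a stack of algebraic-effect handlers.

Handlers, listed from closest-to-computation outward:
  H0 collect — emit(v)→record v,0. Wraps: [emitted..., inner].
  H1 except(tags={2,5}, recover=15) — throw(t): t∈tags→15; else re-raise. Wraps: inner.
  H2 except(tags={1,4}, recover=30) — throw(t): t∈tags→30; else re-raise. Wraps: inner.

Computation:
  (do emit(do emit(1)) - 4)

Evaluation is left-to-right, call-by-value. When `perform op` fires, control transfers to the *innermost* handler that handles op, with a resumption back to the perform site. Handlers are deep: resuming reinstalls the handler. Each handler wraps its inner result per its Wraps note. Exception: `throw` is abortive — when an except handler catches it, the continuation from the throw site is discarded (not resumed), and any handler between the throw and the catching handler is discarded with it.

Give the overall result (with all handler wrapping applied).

Answer: [1, 0, -4]

Working:
emit(1) @ H0 ⇒ out+=1
emit(0) @ H0 ⇒ out+=0
H0 returns [1, 0, -4]
H1 returns [1, 0, -4]
H2 returns [1, 0, -4]
= [1, 0, -4]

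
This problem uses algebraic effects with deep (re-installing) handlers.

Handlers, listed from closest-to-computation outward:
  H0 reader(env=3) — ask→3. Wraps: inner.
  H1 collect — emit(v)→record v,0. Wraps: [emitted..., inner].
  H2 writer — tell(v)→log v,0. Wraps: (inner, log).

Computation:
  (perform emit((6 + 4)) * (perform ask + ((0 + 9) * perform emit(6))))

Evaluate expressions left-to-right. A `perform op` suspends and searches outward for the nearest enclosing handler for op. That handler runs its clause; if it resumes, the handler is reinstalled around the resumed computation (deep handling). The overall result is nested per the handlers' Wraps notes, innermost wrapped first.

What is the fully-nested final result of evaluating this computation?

Evaluation trace:
emit(10) @ H1 ⇒ out+=10
ask @ H0 ⇒ 3
emit(6) @ H1 ⇒ out+=6
H0 returns 0
H1 returns [10, 6, 0]
H2 returns ([10, 6, 0], ())
= ([10, 6, 0], ())

Answer: ([10, 6, 0], ())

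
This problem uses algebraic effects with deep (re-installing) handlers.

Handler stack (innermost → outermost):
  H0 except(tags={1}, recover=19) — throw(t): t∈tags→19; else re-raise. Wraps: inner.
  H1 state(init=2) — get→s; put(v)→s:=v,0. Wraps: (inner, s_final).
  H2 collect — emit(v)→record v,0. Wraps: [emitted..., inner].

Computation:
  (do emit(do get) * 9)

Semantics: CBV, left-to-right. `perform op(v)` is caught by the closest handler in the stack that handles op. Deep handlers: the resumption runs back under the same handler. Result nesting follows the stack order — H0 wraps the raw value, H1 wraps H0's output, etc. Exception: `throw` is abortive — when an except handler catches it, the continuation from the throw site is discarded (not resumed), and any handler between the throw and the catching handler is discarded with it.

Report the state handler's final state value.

Step-by-step:
get @ H1 ⇒ 2
emit(2) @ H2 ⇒ out+=2
H0 returns 0
H1 returns (0, 2)
H2 returns [2, (0, 2)]
= [2, (0, 2)]

Answer: 2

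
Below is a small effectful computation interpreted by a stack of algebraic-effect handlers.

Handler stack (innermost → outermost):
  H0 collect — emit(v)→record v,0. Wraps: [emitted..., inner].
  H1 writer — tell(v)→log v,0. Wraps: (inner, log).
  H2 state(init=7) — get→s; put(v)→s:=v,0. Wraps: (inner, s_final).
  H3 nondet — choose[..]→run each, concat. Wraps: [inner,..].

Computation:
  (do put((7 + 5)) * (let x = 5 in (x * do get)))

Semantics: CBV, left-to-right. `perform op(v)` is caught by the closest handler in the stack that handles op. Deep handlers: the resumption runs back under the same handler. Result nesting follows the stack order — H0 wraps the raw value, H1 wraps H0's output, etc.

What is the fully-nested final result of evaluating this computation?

Answer: [(([0], ()), 12)]

Working:
put(12) @ H2 ⇒ s:=12
get @ H2 ⇒ 12
H0 returns [0]
H1 returns ([0], ())
H2 returns (([0], ()), 12)
H3 returns [(([0], ()), 12)]
= [(([0], ()), 12)]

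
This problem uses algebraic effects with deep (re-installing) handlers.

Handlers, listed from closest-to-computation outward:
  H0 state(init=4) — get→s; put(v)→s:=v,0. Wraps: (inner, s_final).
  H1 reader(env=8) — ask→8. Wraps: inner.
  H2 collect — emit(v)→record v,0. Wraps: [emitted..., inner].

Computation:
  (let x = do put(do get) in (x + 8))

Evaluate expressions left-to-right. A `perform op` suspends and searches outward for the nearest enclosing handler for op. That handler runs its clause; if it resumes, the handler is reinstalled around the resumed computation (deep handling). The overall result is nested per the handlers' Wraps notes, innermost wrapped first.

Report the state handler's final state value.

Answer: 4

Step-by-step:
get @ H0 ⇒ 4
put(4) @ H0 ⇒ s:=4
H0 returns (8, 4)
H1 returns (8, 4)
H2 returns [(8, 4)]
= [(8, 4)]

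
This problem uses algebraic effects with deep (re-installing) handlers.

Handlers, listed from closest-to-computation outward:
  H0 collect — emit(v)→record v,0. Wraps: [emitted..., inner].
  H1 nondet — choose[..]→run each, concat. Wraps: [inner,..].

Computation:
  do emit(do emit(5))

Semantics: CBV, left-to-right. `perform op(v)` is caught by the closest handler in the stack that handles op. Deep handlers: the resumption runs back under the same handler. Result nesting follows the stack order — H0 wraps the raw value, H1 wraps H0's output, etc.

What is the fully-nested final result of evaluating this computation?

Evaluation trace:
emit(5) @ H0 ⇒ out+=5
emit(0) @ H0 ⇒ out+=0
H0 returns [5, 0, 0]
H1 returns [[5, 0, 0]]
= [[5, 0, 0]]

Answer: [[5, 0, 0]]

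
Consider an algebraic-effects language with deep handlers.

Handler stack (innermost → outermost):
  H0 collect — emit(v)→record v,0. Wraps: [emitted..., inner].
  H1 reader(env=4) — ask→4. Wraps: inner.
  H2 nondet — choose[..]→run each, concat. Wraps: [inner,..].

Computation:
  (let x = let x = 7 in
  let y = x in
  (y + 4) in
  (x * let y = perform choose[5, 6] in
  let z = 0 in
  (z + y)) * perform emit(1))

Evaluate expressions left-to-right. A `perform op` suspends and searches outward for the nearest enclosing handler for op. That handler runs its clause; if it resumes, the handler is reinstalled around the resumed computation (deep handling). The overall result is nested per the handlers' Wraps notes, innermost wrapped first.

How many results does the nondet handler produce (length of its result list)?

Evaluation trace:
choose[5, 6] @ H2
  branch[0] choose=5:
    emit(1) @ H0 ⇒ out+=1
    H0 returns [1, 0]
    H1 returns [1, 0]
    H2 returns [[1, 0]]
  branch[1] choose=6:
    emit(1) @ H0 ⇒ out+=1
    H0 returns [1, 0]
    H1 returns [1, 0]
    H2 returns [[1, 0]]
= [[1, 0], [1, 0]]

Answer: 2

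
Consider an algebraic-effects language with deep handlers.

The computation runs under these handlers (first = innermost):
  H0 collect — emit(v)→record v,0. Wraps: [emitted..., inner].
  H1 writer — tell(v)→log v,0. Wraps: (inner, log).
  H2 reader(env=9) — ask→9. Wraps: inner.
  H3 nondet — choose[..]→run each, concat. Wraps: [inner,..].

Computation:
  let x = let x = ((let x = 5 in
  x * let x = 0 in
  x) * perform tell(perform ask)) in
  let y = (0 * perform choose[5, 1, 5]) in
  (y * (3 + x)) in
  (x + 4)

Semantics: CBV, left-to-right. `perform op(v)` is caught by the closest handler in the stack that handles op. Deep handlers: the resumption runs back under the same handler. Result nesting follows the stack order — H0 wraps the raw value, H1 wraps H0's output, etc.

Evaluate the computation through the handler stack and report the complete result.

Step-by-step:
ask @ H2 ⇒ 9
tell(9) @ H1 ⇒ log+=9
choose[5, 1, 5] @ H3
  branch[0] choose=5:
    H0 returns [4]
    H1 returns ([4], (9))
    H2 returns ([4], (9))
    H3 returns [([4], (9))]
  branch[1] choose=1:
    H0 returns [4]
    H1 returns ([4], (9))
    H2 returns ([4], (9))
    H3 returns [([4], (9))]
  branch[2] choose=5:
    H0 returns [4]
    H1 returns ([4], (9))
    H2 returns ([4], (9))
    H3 returns [([4], (9))]
= [([4], (9)), ([4], (9)), ([4], (9))]

Answer: [([4], (9)), ([4], (9)), ([4], (9))]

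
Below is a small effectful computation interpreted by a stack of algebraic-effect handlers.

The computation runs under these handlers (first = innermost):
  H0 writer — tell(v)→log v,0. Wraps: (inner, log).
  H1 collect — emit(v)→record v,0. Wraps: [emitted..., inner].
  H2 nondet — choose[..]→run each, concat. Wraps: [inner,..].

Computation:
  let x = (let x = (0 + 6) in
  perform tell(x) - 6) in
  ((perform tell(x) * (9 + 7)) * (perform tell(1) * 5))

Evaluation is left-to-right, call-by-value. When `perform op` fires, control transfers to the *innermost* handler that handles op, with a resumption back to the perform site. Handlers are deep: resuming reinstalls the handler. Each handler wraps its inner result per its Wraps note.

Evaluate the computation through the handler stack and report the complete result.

Working:
tell(6) @ H0 ⇒ log+=6
tell(-6) @ H0 ⇒ log+=-6
tell(1) @ H0 ⇒ log+=1
H0 returns (0, (6, -6, 1))
H1 returns [(0, (6, -6, 1))]
H2 returns [[(0, (6, -6, 1))]]
= [[(0, (6, -6, 1))]]

Answer: [[(0, (6, -6, 1))]]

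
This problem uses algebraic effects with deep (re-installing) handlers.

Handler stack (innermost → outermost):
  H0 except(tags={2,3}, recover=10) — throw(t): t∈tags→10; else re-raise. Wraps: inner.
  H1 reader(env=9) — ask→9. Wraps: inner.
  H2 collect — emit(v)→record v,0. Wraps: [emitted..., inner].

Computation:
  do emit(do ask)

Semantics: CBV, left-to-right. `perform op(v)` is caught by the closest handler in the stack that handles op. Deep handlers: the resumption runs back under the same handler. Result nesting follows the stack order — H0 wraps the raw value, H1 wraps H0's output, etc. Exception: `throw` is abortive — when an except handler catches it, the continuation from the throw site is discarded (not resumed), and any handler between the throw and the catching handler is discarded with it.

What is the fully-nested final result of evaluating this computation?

Answer: [9, 0]

Evaluation trace:
ask @ H1 ⇒ 9
emit(9) @ H2 ⇒ out+=9
H0 returns 0
H1 returns 0
H2 returns [9, 0]
= [9, 0]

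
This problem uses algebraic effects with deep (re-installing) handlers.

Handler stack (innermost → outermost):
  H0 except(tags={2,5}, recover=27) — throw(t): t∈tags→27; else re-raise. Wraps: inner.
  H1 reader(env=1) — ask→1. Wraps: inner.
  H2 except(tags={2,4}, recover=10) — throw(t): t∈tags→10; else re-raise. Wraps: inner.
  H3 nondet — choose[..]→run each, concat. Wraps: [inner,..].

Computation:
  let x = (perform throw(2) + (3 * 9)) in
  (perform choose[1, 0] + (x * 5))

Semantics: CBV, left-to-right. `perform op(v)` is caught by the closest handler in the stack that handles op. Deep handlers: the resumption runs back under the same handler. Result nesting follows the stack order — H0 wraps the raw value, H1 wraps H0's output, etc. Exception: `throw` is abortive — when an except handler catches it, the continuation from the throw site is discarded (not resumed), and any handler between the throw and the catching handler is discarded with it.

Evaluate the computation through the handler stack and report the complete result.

Answer: [27]

Working:
throw(2) @ H0 caught ⇒ 27
H1 returns 27
H2 returns 27
H3 returns [27]
= [27]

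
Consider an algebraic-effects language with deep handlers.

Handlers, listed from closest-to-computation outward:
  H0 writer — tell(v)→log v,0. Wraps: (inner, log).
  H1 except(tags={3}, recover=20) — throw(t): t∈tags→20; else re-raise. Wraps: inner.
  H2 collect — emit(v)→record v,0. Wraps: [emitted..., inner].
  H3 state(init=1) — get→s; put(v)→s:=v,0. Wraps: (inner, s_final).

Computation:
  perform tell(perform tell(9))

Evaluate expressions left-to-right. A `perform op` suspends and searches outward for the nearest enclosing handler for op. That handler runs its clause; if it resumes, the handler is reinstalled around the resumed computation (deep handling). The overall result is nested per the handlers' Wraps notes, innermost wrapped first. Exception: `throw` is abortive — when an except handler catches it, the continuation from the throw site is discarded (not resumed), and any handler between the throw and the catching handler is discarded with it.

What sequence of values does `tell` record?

Answer: (9, 0)

Step-by-step:
tell(9) @ H0 ⇒ log+=9
tell(0) @ H0 ⇒ log+=0
H0 returns (0, (9, 0))
H1 returns (0, (9, 0))
H2 returns [(0, (9, 0))]
H3 returns ([(0, (9, 0))], 1)
= ([(0, (9, 0))], 1)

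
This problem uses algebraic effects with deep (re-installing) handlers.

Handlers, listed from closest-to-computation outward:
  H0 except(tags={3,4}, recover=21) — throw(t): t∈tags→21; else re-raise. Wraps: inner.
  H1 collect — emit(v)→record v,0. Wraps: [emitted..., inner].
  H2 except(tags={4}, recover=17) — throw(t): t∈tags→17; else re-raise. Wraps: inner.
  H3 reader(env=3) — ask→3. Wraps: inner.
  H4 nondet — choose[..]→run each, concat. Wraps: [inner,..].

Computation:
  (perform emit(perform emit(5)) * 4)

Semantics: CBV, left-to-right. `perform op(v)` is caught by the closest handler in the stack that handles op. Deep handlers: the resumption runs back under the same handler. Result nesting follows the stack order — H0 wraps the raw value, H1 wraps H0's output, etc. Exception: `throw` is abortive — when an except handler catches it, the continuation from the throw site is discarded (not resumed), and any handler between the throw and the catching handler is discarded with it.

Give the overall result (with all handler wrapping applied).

Working:
emit(5) @ H1 ⇒ out+=5
emit(0) @ H1 ⇒ out+=0
H0 returns 0
H1 returns [5, 0, 0]
H2 returns [5, 0, 0]
H3 returns [5, 0, 0]
H4 returns [[5, 0, 0]]
= [[5, 0, 0]]

Answer: [[5, 0, 0]]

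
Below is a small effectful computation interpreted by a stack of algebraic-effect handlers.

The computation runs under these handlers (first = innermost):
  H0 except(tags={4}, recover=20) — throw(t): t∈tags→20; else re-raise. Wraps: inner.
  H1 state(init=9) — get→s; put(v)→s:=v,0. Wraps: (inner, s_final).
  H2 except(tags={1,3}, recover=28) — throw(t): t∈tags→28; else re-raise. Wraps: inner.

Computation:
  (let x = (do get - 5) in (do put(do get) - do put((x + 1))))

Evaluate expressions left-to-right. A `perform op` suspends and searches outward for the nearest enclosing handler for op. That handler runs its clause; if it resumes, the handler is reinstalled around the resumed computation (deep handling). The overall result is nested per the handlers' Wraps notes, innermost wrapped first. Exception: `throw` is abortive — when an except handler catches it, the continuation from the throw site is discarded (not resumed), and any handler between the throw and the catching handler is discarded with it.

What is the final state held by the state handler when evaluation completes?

Answer: 5

Evaluation trace:
get @ H1 ⇒ 9
get @ H1 ⇒ 9
put(9) @ H1 ⇒ s:=9
put(5) @ H1 ⇒ s:=5
H0 returns 0
H1 returns (0, 5)
H2 returns (0, 5)
= (0, 5)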